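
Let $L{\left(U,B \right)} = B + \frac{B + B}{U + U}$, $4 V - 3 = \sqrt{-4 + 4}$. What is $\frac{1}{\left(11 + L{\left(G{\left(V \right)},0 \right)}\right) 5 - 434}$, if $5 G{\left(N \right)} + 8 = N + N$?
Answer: $- \frac{1}{379} \approx -0.0026385$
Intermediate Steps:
$V = \frac{3}{4}$ ($V = \frac{3}{4} + \frac{\sqrt{-4 + 4}}{4} = \frac{3}{4} + \frac{\sqrt{0}}{4} = \frac{3}{4} + \frac{1}{4} \cdot 0 = \frac{3}{4} + 0 = \frac{3}{4} \approx 0.75$)
$G{\left(N \right)} = - \frac{8}{5} + \frac{2 N}{5}$ ($G{\left(N \right)} = - \frac{8}{5} + \frac{N + N}{5} = - \frac{8}{5} + \frac{2 N}{5}$)
$L{\left(U,B \right)} = B + \frac{B}{U}$ ($L{\left(U,B \right)} = B + \frac{2 B}{2 U} = B + 2 B \frac{1}{2 U} = B + \frac{B}{U}$)
$\frac{1}{\left(11 + L{\left(G{\left(V \right)},0 \right)}\right) 5 - 434} = \frac{1}{\left(11 + \left(0 + \frac{0}{- \frac{8}{5} + \frac{2}{5} \cdot \frac{3}{4}}\right)\right) 5 - 434} = \frac{1}{\left(11 + \left(0 + \frac{0}{- \frac{8}{5} + \frac{3}{10}}\right)\right) 5 - 434} = \frac{1}{\left(11 + \left(0 + \frac{0}{- \frac{13}{10}}\right)\right) 5 - 434} = \frac{1}{\left(11 + \left(0 + 0 \left(- \frac{10}{13}\right)\right)\right) 5 - 434} = \frac{1}{\left(11 + \left(0 + 0\right)\right) 5 - 434} = \frac{1}{\left(11 + 0\right) 5 - 434} = \frac{1}{11 \cdot 5 - 434} = \frac{1}{55 - 434} = \frac{1}{-379} = - \frac{1}{379}$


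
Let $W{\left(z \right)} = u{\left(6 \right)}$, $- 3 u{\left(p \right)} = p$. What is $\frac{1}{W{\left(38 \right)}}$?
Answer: $- \frac{1}{2} \approx -0.5$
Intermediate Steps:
$u{\left(p \right)} = - \frac{p}{3}$
$W{\left(z \right)} = -2$ ($W{\left(z \right)} = \left(- \frac{1}{3}\right) 6 = -2$)
$\frac{1}{W{\left(38 \right)}} = \frac{1}{-2} = - \frac{1}{2}$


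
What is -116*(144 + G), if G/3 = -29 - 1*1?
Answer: -6264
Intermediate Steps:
G = -90 (G = 3*(-29 - 1*1) = 3*(-29 - 1) = 3*(-30) = -90)
-116*(144 + G) = -116*(144 - 90) = -116*54 = -6264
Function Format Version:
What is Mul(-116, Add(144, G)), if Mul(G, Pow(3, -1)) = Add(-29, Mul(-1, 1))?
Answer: -6264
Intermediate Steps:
G = -90 (G = Mul(3, Add(-29, Mul(-1, 1))) = Mul(3, Add(-29, -1)) = Mul(3, -30) = -90)
Mul(-116, Add(144, G)) = Mul(-116, Add(144, -90)) = Mul(-116, 54) = -6264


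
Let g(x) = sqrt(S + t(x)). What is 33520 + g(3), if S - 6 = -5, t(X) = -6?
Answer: 33520 + I*sqrt(5) ≈ 33520.0 + 2.2361*I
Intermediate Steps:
S = 1 (S = 6 - 5 = 1)
g(x) = I*sqrt(5) (g(x) = sqrt(1 - 6) = sqrt(-5) = I*sqrt(5))
33520 + g(3) = 33520 + I*sqrt(5)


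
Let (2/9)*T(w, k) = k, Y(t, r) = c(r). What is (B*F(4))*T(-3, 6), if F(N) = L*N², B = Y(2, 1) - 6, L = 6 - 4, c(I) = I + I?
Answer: -3456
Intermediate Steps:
c(I) = 2*I
Y(t, r) = 2*r
T(w, k) = 9*k/2
L = 2
B = -4 (B = 2*1 - 6 = 2 - 6 = -4)
F(N) = 2*N²
(B*F(4))*T(-3, 6) = (-8*4²)*((9/2)*6) = -8*16*27 = -4*32*27 = -128*27 = -3456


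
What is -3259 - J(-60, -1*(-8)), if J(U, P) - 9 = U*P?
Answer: -2788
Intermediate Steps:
J(U, P) = 9 + P*U (J(U, P) = 9 + U*P = 9 + P*U)
-3259 - J(-60, -1*(-8)) = -3259 - (9 - 1*(-8)*(-60)) = -3259 - (9 + 8*(-60)) = -3259 - (9 - 480) = -3259 - 1*(-471) = -3259 + 471 = -2788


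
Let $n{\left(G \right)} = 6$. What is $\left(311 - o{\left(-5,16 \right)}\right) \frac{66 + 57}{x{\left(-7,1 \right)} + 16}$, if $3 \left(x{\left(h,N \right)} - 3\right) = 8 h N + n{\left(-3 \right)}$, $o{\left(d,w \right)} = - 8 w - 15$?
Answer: $\frac{167526}{7} \approx 23932.0$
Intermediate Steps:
$o{\left(d,w \right)} = -15 - 8 w$
$x{\left(h,N \right)} = 5 + \frac{8 N h}{3}$ ($x{\left(h,N \right)} = 3 + \frac{8 h N + 6}{3} = 3 + \frac{8 N h + 6}{3} = 3 + \frac{6 + 8 N h}{3} = 3 + \left(2 + \frac{8 N h}{3}\right) = 5 + \frac{8 N h}{3}$)
$\left(311 - o{\left(-5,16 \right)}\right) \frac{66 + 57}{x{\left(-7,1 \right)} + 16} = \left(311 - \left(-15 - 128\right)\right) \frac{66 + 57}{\left(5 + \frac{8}{3} \cdot 1 \left(-7\right)\right) + 16} = \left(311 - \left(-15 - 128\right)\right) \frac{123}{\left(5 - \frac{56}{3}\right) + 16} = \left(311 - -143\right) \frac{123}{- \frac{41}{3} + 16} = \left(311 + 143\right) \frac{123}{\frac{7}{3}} = 454 \cdot 123 \cdot \frac{3}{7} = 454 \cdot \frac{369}{7} = \frac{167526}{7}$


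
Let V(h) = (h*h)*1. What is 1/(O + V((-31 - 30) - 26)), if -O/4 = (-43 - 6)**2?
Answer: -1/2035 ≈ -0.00049140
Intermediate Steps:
V(h) = h**2 (V(h) = h**2*1 = h**2)
O = -9604 (O = -4*(-43 - 6)**2 = -4*(-49)**2 = -4*2401 = -9604)
1/(O + V((-31 - 30) - 26)) = 1/(-9604 + ((-31 - 30) - 26)**2) = 1/(-9604 + (-61 - 26)**2) = 1/(-9604 + (-87)**2) = 1/(-9604 + 7569) = 1/(-2035) = -1/2035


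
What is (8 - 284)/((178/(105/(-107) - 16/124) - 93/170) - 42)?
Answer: 172806360/127011559 ≈ 1.3606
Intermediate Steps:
(8 - 284)/((178/(105/(-107) - 16/124) - 93/170) - 42) = -276/((178/(105*(-1/107) - 16*1/124) - 93*1/170) - 42) = -276/((178/(-105/107 - 4/31) - 93/170) - 42) = -276/((178/(-3683/3317) - 93/170) - 42) = -276/((178*(-3317/3683) - 93/170) - 42) = -276/((-590426/3683 - 93/170) - 42) = -276/(-100714939/626110 - 42) = -276/(-127011559/626110) = -276*(-626110/127011559) = 172806360/127011559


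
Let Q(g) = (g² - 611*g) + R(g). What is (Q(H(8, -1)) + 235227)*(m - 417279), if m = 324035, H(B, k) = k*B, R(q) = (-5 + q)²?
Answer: -22411008912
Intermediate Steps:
H(B, k) = B*k
Q(g) = g² + (-5 + g)² - 611*g (Q(g) = (g² - 611*g) + (-5 + g)² = g² + (-5 + g)² - 611*g)
(Q(H(8, -1)) + 235227)*(m - 417279) = ((25 - 4968*(-1) + 2*(8*(-1))²) + 235227)*(324035 - 417279) = ((25 - 621*(-8) + 2*(-8)²) + 235227)*(-93244) = ((25 + 4968 + 2*64) + 235227)*(-93244) = ((25 + 4968 + 128) + 235227)*(-93244) = (5121 + 235227)*(-93244) = 240348*(-93244) = -22411008912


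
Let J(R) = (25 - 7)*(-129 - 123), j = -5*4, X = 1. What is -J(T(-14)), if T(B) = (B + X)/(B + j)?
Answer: 4536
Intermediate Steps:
j = -20
T(B) = (1 + B)/(-20 + B) (T(B) = (B + 1)/(B - 20) = (1 + B)/(-20 + B))
J(R) = -4536 (J(R) = 18*(-252) = -4536)
-J(T(-14)) = -1*(-4536) = 4536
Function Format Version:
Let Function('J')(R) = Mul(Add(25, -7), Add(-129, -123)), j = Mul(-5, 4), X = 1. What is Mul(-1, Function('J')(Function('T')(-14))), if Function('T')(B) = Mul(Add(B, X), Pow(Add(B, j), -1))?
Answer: 4536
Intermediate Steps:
j = -20
Function('T')(B) = Mul(Pow(Add(-20, B), -1), Add(1, B)) (Function('T')(B) = Mul(Add(B, 1), Pow(Add(B, -20), -1)) = Mul(Add(1, B), Pow(Add(-20, B), -1)) = Mul(Pow(Add(-20, B), -1), Add(1, B)))
Function('J')(R) = -4536 (Function('J')(R) = Mul(18, -252) = -4536)
Mul(-1, Function('J')(Function('T')(-14))) = Mul(-1, -4536) = 4536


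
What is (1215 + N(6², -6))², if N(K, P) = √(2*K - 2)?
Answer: (1215 + √70)² ≈ 1.4966e+6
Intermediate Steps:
N(K, P) = √(-2 + 2*K)
(1215 + N(6², -6))² = (1215 + √(-2 + 2*6²))² = (1215 + √(-2 + 2*36))² = (1215 + √(-2 + 72))² = (1215 + √70)²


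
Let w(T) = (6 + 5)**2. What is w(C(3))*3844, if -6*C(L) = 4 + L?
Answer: 465124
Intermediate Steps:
C(L) = -2/3 - L/6 (C(L) = -(4 + L)/6 = -2/3 - L/6)
w(T) = 121 (w(T) = 11**2 = 121)
w(C(3))*3844 = 121*3844 = 465124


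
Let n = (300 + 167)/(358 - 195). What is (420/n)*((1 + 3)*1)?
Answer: 273840/467 ≈ 586.38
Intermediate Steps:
n = 467/163 ≈ 2.8650
(420/n)*((1 + 3)*1) = (420/(467/163))*((1 + 3)*1) = (420*(163/467))*(4*1) = (68460/467)*4 = 273840/467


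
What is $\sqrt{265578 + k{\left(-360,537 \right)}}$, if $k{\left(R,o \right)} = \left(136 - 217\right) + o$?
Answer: $\sqrt{266034} \approx 515.79$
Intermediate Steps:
$k{\left(R,o \right)} = -81 + o$
$\sqrt{265578 + k{\left(-360,537 \right)}} = \sqrt{265578 + \left(-81 + 537\right)} = \sqrt{265578 + 456} = \sqrt{266034}$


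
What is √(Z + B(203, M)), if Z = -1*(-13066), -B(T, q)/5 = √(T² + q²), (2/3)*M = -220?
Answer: √(13066 - 5*√150109) ≈ 105.49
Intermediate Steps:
M = -330 (M = (3/2)*(-220) = -330)
B(T, q) = -5*√(T² + q²)
Z = 13066
√(Z + B(203, M)) = √(13066 - 5*√(203² + (-330)²)) = √(13066 - 5*√(41209 + 108900)) = √(13066 - 5*√150109)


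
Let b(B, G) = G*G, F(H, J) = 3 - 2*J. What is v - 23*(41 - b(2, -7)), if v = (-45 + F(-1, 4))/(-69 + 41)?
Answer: 2601/14 ≈ 185.79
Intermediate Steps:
b(B, G) = G²
v = 25/14 (v = (-45 + (3 - 2*4))/(-69 + 41) = (-45 + (3 - 8))/(-28) = (-45 - 5)*(-1/28) = -50*(-1/28) = 25/14 ≈ 1.7857)
v - 23*(41 - b(2, -7)) = 25/14 - 23*(41 - 1*(-7)²) = 25/14 - 23*(41 - 1*49) = 25/14 - 23*(41 - 49) = 25/14 - 23*(-8) = 25/14 + 184 = 2601/14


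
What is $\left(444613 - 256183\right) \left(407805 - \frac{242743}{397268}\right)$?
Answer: $\frac{15263549237027355}{198634} \approx 7.6843 \cdot 10^{10}$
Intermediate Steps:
$\left(444613 - 256183\right) \left(407805 - \frac{242743}{397268}\right) = 188430 \left(407805 - \frac{242743}{397268}\right) = 188430 \cdot \frac{162007633997}{397268} = \frac{15263549237027355}{198634}$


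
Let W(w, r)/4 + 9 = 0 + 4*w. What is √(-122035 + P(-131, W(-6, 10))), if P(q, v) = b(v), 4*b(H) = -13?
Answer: I*√488153/2 ≈ 349.34*I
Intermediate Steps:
b(H) = -13/4 (b(H) = (¼)*(-13) = -13/4)
W(w, r) = -36 + 16*w (W(w, r) = -36 + 4*(0 + 4*w) = -36 + 4*(4*w) = -36 + 16*w)
P(q, v) = -13/4
√(-122035 + P(-131, W(-6, 10))) = √(-122035 - 13/4) = √(-488153/4) = I*√488153/2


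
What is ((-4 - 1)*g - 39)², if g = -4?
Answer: 361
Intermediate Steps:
((-4 - 1)*g - 39)² = ((-4 - 1)*(-4) - 39)² = (-5*(-4) - 39)² = (20 - 39)² = (-19)² = 361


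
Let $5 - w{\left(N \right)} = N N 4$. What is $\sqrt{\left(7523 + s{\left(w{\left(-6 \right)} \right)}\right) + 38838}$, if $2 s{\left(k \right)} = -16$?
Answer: $\sqrt{46353} \approx 215.3$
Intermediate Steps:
$w{\left(N \right)} = 5 - 4 N^{2}$ ($w{\left(N \right)} = 5 - N N 4 = 5 - N^{2} \cdot 4 = 5 - 4 N^{2}$)
$s{\left(k \right)} = -8$ ($s{\left(k \right)} = \frac{1}{2} \left(-16\right) = -8$)
$\sqrt{\left(7523 + s{\left(w{\left(-6 \right)} \right)}\right) + 38838} = \sqrt{\left(7523 - 8\right) + 38838} = \sqrt{7515 + 38838} = \sqrt{46353}$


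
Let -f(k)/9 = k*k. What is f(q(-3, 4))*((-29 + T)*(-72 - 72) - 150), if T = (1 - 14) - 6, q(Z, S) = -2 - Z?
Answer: -60858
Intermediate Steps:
T = -19 (T = -13 - 6 = -19)
f(k) = -9*k² (f(k) = -9*k*k = -9*k²)
f(q(-3, 4))*((-29 + T)*(-72 - 72) - 150) = (-9*(-2 - 1*(-3))²)*((-29 - 19)*(-72 - 72) - 150) = (-9*(-2 + 3)²)*(-48*(-144) - 150) = (-9*1²)*(6912 - 150) = -9*1*6762 = -9*6762 = -60858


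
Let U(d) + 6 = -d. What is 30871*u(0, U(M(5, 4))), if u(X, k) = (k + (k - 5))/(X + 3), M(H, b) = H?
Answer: -277839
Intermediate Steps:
U(d) = -6 - d
u(X, k) = (-5 + 2*k)/(3 + X) (u(X, k) = (k + (-5 + k))/(3 + X) = (-5 + 2*k)/(3 + X))
30871*u(0, U(M(5, 4))) = 30871*((-5 + 2*(-6 - 1*5))/(3 + 0)) = 30871*((-5 + 2*(-6 - 5))/3) = 30871*((-5 + 2*(-11))/3) = 30871*((-5 - 22)/3) = 30871*((⅓)*(-27)) = 30871*(-9) = -277839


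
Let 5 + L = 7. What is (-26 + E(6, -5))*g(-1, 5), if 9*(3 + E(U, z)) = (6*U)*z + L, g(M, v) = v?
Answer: -2195/9 ≈ -243.89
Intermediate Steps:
L = 2 (L = -5 + 7 = 2)
E(U, z) = -25/9 + 2*U*z/3 (E(U, z) = -3 + ((6*U)*z + 2)/9 = -3 + (6*U*z + 2)/9 = -3 + (2 + 6*U*z)/9 = -3 + (2/9 + 2*U*z/3) = -25/9 + 2*U*z/3)
(-26 + E(6, -5))*g(-1, 5) = (-26 + (-25/9 + (⅔)*6*(-5)))*5 = (-26 + (-25/9 - 20))*5 = (-26 - 205/9)*5 = -439/9*5 = -2195/9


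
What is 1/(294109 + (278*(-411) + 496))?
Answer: 1/180347 ≈ 5.5449e-6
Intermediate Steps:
1/(294109 + (278*(-411) + 496)) = 1/(294109 + (-114258 + 496)) = 1/(294109 - 113762) = 1/180347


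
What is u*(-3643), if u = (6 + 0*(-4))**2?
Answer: -131148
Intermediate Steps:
u = 36 (u = (6 + 0)**2 = 6**2 = 36)
u*(-3643) = 36*(-3643) = -131148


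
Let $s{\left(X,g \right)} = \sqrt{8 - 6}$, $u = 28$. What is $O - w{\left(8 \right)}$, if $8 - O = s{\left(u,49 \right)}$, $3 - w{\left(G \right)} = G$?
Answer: $13 - \sqrt{2} \approx 11.586$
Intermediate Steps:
$s{\left(X,g \right)} = \sqrt{2}$
$w{\left(G \right)} = 3 - G$
$O = 8 - \sqrt{2} \approx 6.5858$
$O - w{\left(8 \right)} = \left(8 - \sqrt{2}\right) - \left(3 - 8\right) = \left(8 - \sqrt{2}\right) - -5 = \left(8 - \sqrt{2}\right) + 5 = 13 - \sqrt{2}$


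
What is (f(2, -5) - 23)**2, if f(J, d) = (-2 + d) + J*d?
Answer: 1600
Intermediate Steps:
f(J, d) = -2 + d + J*d
(f(2, -5) - 23)**2 = ((-2 - 5 + 2*(-5)) - 23)**2 = ((-2 - 5 - 10) - 23)**2 = (-17 - 23)**2 = (-40)**2 = 1600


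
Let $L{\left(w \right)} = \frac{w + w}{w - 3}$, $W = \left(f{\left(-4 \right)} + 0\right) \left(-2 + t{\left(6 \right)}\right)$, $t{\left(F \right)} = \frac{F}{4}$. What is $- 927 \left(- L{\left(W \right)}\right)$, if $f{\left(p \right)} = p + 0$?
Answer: $-3708$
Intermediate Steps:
$f{\left(p \right)} = p$
$t{\left(F \right)} = \frac{F}{4}$ ($t{\left(F \right)} = F \frac{1}{4} = \frac{F}{4}$)
$W = 2$ ($W = \left(-4 + 0\right) \left(-2 + \frac{1}{4} \cdot 6\right) = - 4 \left(-2 + \frac{3}{2}\right) = \left(-4\right) \left(- \frac{1}{2}\right) = 2$)
$L{\left(w \right)} = \frac{2 w}{-3 + w}$
$- 927 \left(- L{\left(W \right)}\right) = - 927 \left(- \frac{2 \cdot 2}{-3 + 2}\right) = - 927 \left(- \frac{2 \cdot 2}{-1}\right) = - 927 \left(- 2 \cdot 2 \left(-1\right)\right) = - 927 \left(\left(-1\right) \left(-4\right)\right) = \left(-927\right) 4 = -3708$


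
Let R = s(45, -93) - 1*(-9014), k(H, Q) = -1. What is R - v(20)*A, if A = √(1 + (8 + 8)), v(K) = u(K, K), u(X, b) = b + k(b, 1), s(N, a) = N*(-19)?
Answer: 8159 - 19*√17 ≈ 8080.7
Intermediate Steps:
s(N, a) = -19*N
u(X, b) = -1 + b (u(X, b) = b - 1 = -1 + b)
v(K) = -1 + K
A = √17 (A = √(1 + 16) = √17 ≈ 4.1231)
R = 8159 (R = -19*45 - 1*(-9014) = -855 + 9014 = 8159)
R - v(20)*A = 8159 - (-1 + 20)*√17 = 8159 - 19*√17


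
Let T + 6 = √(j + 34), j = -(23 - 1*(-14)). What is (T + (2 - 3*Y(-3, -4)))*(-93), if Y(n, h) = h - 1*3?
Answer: -1581 - 93*I*√3 ≈ -1581.0 - 161.08*I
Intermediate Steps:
Y(n, h) = -3 + h (Y(n, h) = h - 3 = -3 + h)
j = -37 (j = -(23 + 14) = -1*37 = -37)
T = -6 + I*√3 (T = -6 + √(-37 + 34) = -6 + √(-3) = -6 + I*√3 ≈ -6.0 + 1.732*I)
(T + (2 - 3*Y(-3, -4)))*(-93) = ((-6 + I*√3) + (2 - 3*(-3 - 4)))*(-93) = ((-6 + I*√3) + (2 - 3*(-7)))*(-93) = ((-6 + I*√3) + (2 + 21))*(-93) = ((-6 + I*√3) + 23)*(-93) = (17 + I*√3)*(-93) = -1581 - 93*I*√3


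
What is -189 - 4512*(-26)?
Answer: 117123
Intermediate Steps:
-189 - 4512*(-26) = -189 - 282*(-416) = -189 + 117312 = 117123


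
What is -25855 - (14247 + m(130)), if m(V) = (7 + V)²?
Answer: -58871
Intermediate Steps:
-25855 - (14247 + m(130)) = -25855 - (14247 + (7 + 130)²) = -25855 - (14247 + 137²) = -25855 - (14247 + 18769) = -25855 - 1*33016 = -25855 - 33016 = -58871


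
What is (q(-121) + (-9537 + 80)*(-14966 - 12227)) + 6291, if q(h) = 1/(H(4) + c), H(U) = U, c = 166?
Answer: 43718983641/170 ≈ 2.5717e+8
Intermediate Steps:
q(h) = 1/170 (q(h) = 1/(4 + 166) = 1/170)
(q(-121) + (-9537 + 80)*(-14966 - 12227)) + 6291 = (1/170 + (-9537 + 80)*(-14966 - 12227)) + 6291 = (1/170 - 9457*(-27193)) + 6291 = (1/170 + 257164201) + 6291 = 43717914171/170 + 6291 = 43718983641/170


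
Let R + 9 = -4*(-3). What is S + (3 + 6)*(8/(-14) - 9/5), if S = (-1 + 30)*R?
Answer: 2298/35 ≈ 65.657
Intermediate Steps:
R = 3 (R = -9 - 4*(-3) = -9 + 12 = 3)
S = 87 (S = (-1 + 30)*3 = 29*3 = 87)
S + (3 + 6)*(8/(-14) - 9/5) = 87 + (3 + 6)*(8/(-14) - 9/5) = 87 + 9*(8*(-1/14) - 9*⅕) = 87 + 9*(-4/7 - 9/5) = 87 + 9*(-83/35) = 87 - 747/35 = 2298/35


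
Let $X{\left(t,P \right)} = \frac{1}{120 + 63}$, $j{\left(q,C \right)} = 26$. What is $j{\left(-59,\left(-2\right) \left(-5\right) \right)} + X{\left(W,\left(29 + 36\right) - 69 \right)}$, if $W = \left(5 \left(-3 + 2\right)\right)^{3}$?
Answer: $\frac{4759}{183} \approx 26.005$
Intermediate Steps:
$W = -125$ ($W = \left(5 \left(-1\right)\right)^{3} = \left(-5\right)^{3} = -125$)
$X{\left(t,P \right)} = \frac{1}{183}$
$j{\left(-59,\left(-2\right) \left(-5\right) \right)} + X{\left(W,\left(29 + 36\right) - 69 \right)} = 26 + \frac{1}{183} = \frac{4759}{183}$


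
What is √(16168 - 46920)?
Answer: 124*I*√2 ≈ 175.36*I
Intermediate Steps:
√(16168 - 46920) = √(-30752) = 124*I*√2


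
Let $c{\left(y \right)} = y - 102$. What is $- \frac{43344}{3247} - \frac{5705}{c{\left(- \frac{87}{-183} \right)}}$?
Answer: $\frac{861542843}{20108671} \approx 42.844$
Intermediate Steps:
$c{\left(y \right)} = -102 + y$ ($c{\left(y \right)} = y - 102 = -102 + y$)
$- \frac{43344}{3247} - \frac{5705}{c{\left(- \frac{87}{-183} \right)}} = - \frac{43344}{3247} - \frac{5705}{-102 - \frac{87}{-183}} = \left(-43344\right) \frac{1}{3247} - \frac{5705}{-102 - - \frac{29}{61}} = - \frac{43344}{3247} - \frac{5705}{-102 + \frac{29}{61}} = - \frac{43344}{3247} - \frac{5705}{- \frac{6193}{61}} = - \frac{43344}{3247} - - \frac{348005}{6193} = - \frac{43344}{3247} + \frac{348005}{6193} = \frac{861542843}{20108671}$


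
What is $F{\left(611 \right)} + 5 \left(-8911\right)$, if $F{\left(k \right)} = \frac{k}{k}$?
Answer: $-44554$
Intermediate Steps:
$F{\left(k \right)} = 1$
$F{\left(611 \right)} + 5 \left(-8911\right) = 1 + 5 \left(-8911\right) = 1 - 44555 = -44554$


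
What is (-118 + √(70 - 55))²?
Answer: (118 - √15)² ≈ 13025.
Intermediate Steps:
(-118 + √(70 - 55))² = (-118 + √15)²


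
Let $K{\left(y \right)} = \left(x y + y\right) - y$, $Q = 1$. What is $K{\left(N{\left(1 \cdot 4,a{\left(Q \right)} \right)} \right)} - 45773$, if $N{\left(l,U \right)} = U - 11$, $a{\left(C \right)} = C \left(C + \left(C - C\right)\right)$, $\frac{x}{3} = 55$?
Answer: $-47423$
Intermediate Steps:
$x = 165$ ($x = 3 \cdot 55 = 165$)
$a{\left(C \right)} = C^{2}$ ($a{\left(C \right)} = C \left(C + 0\right) = C C = C^{2}$)
$N{\left(l,U \right)} = -11 + U$
$K{\left(y \right)} = 165 y$ ($K{\left(y \right)} = \left(165 y + y\right) - y = 166 y - y = 165 y$)
$K{\left(N{\left(1 \cdot 4,a{\left(Q \right)} \right)} \right)} - 45773 = 165 \left(-11 + 1^{2}\right) - 45773 = 165 \left(-11 + 1\right) - 45773 = 165 \left(-10\right) - 45773 = -1650 - 45773 = -47423$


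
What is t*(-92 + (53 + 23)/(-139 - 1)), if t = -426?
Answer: 1379814/35 ≈ 39423.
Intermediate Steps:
t*(-92 + (53 + 23)/(-139 - 1)) = -426*(-92 + (53 + 23)/(-139 - 1)) = -426*(-92 + 76/(-140)) = -426*(-92 + 76*(-1/140)) = -426*(-92 - 19/35) = -426*(-3239/35) = 1379814/35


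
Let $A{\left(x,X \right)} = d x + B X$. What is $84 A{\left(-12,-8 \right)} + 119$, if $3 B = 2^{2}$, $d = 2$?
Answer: $-2793$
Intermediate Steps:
$B = \frac{4}{3}$ ($B = \frac{2^{2}}{3} = \frac{1}{3} \cdot 4 = \frac{4}{3} \approx 1.3333$)
$A{\left(x,X \right)} = 2 x + \frac{4 X}{3}$
$84 A{\left(-12,-8 \right)} + 119 = 84 \left(2 \left(-12\right) + \frac{4}{3} \left(-8\right)\right) + 119 = 84 \left(-24 - \frac{32}{3}\right) + 119 = 84 \left(- \frac{104}{3}\right) + 119 = -2912 + 119 = -2793$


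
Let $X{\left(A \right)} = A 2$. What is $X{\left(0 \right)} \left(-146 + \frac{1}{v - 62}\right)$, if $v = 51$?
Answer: $0$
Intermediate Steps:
$X{\left(A \right)} = 2 A$
$X{\left(0 \right)} \left(-146 + \frac{1}{v - 62}\right) = 2 \cdot 0 \left(-146 + \frac{1}{51 - 62}\right) = 0 \left(-146 + \frac{1}{51 - 62}\right) = 0 \left(-146 + \frac{1}{-11}\right) = 0 \left(-146 - \frac{1}{11}\right) = 0 \left(- \frac{1607}{11}\right) = 0$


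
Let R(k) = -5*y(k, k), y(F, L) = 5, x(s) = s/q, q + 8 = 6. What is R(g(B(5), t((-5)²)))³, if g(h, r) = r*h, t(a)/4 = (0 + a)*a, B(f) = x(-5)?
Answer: -15625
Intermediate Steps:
q = -2 (q = -8 + 6 = -2)
x(s) = -s/2 (x(s) = s/(-2) = s*(-½) = -s/2)
B(f) = 5/2 (B(f) = -½*(-5) = 5/2)
t(a) = 4*a² (t(a) = 4*((0 + a)*a) = 4*(a*a) = 4*a²)
g(h, r) = h*r
R(k) = -25 (R(k) = -5*5 = -25)
R(g(B(5), t((-5)²)))³ = (-25)³ = -15625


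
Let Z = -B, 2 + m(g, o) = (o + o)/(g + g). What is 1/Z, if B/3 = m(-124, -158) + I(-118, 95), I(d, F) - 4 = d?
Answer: 62/21339 ≈ 0.0029055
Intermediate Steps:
m(g, o) = -2 + o/g (m(g, o) = -2 + (o + o)/(g + g) = -2 + (2*o)/((2*g)) = -2 + (2*o)*(1/(2*g)) = -2 + o/g)
I(d, F) = 4 + d
B = -21339/62 (B = 3*((-2 - 158/(-124)) + (4 - 118)) = 3*((-2 - 158*(-1/124)) - 114) = 3*((-2 + 79/62) - 114) = 3*(-45/62 - 114) = 3*(-7113/62) = -21339/62 ≈ -344.18)
Z = 21339/62 (Z = -1*(-21339/62) = 21339/62 ≈ 344.18)
1/Z = 1/(21339/62) = 62/21339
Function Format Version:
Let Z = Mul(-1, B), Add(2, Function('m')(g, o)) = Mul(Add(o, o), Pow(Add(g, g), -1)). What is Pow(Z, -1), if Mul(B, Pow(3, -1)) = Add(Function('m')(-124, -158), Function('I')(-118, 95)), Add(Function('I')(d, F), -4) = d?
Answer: Rational(62, 21339) ≈ 0.0029055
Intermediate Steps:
Function('m')(g, o) = Add(-2, Mul(o, Pow(g, -1))) (Function('m')(g, o) = Add(-2, Mul(Add(o, o), Pow(Add(g, g), -1))) = Add(-2, Mul(Mul(2, o), Pow(Mul(2, g), -1))) = Add(-2, Mul(Mul(2, o), Mul(Rational(1, 2), Pow(g, -1)))) = Add(-2, Mul(o, Pow(g, -1))))
Function('I')(d, F) = Add(4, d)
B = Rational(-21339, 62) (B = Mul(3, Add(Add(-2, Mul(-158, Pow(-124, -1))), Add(4, -118))) = Mul(3, Add(Add(-2, Mul(-158, Rational(-1, 124))), -114)) = Mul(3, Add(Add(-2, Rational(79, 62)), -114)) = Mul(3, Add(Rational(-45, 62), -114)) = Mul(3, Rational(-7113, 62)) = Rational(-21339, 62) ≈ -344.18)
Z = Rational(21339, 62) (Z = Mul(-1, Rational(-21339, 62)) = Rational(21339, 62) ≈ 344.18)
Pow(Z, -1) = Pow(Rational(21339, 62), -1) = Rational(62, 21339)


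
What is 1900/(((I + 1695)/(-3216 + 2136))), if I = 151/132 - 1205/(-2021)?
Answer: -547416144000/452642771 ≈ -1209.4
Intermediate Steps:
I = 464231/266772 (I = 151*(1/132) - 1205*(-1/2021) = 151/132 + 1205/2021 = 464231/266772 ≈ 1.7402)
1900/(((I + 1695)/(-3216 + 2136))) = 1900/(((464231/266772 + 1695)/(-3216 + 2136))) = 1900/(((452642771/266772)/(-1080))) = 1900/(((452642771/266772)*(-1/1080))) = 1900/(-452642771/288113760) = 1900*(-288113760/452642771) = -547416144000/452642771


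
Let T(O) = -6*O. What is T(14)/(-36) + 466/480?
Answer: 793/240 ≈ 3.3042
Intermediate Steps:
T(14)/(-36) + 466/480 = -6*14/(-36) + 466/480 = -84*(-1/36) + 466*(1/480) = 7/3 + 233/240 = 793/240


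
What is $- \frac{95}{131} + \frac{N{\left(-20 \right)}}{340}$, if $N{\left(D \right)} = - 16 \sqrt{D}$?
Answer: $- \frac{95}{131} - \frac{8 i \sqrt{5}}{85} \approx -0.72519 - 0.21045 i$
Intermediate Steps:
$- \frac{95}{131} + \frac{N{\left(-20 \right)}}{340} = - \frac{95}{131} + \frac{\left(-16\right) \sqrt{-20}}{340} = \left(-95\right) \frac{1}{131} + - 16 \cdot 2 i \sqrt{5} \cdot \frac{1}{340} = - \frac{95}{131} + - 32 i \sqrt{5} \cdot \frac{1}{340} = - \frac{95}{131} - \frac{8 i \sqrt{5}}{85}$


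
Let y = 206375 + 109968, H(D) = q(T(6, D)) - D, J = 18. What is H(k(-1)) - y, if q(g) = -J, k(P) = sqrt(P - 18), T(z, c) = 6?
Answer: -316361 - I*sqrt(19) ≈ -3.1636e+5 - 4.3589*I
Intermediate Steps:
k(P) = sqrt(-18 + P)
q(g) = -18 (q(g) = -1*18 = -18)
H(D) = -18 - D
y = 316343
H(k(-1)) - y = (-18 - sqrt(-18 - 1)) - 1*316343 = (-18 - sqrt(-19)) - 316343 = (-18 - I*sqrt(19)) - 316343 = -316361 - I*sqrt(19)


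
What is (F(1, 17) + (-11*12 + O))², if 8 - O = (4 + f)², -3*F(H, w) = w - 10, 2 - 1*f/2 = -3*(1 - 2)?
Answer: 152881/9 ≈ 16987.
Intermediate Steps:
f = -2 (f = 4 - (-6)*(1 - 2) = 4 - (-6)*(-1) = 4 - 2*3 = 4 - 6 = -2)
F(H, w) = 10/3 - w/3 (F(H, w) = -(w - 10)/3 = -(-10 + w)/3 = 10/3 - w/3)
O = 4 (O = 8 - (4 - 2)² = 8 - 1*2² = 8 - 1*4 = 8 - 4 = 4)
(F(1, 17) + (-11*12 + O))² = ((10/3 - ⅓*17) + (-11*12 + 4))² = ((10/3 - 17/3) + (-132 + 4))² = (-7/3 - 128)² = (-391/3)² = 152881/9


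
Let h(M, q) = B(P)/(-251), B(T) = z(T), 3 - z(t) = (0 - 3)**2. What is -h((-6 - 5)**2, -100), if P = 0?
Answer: -6/251 ≈ -0.023904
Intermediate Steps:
z(t) = -6 (z(t) = 3 - (0 - 3)**2 = 3 - 1*(-3)**2 = 3 - 1*9 = 3 - 9 = -6)
B(T) = -6
h(M, q) = 6/251 (h(M, q) = -6/(-251) = -6*(-1/251) = 6/251)
-h((-6 - 5)**2, -100) = -1*6/251 = -6/251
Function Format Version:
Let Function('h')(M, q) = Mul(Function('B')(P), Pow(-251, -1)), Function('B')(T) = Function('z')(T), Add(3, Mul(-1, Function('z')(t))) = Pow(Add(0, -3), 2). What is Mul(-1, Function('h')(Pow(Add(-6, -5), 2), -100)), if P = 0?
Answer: Rational(-6, 251) ≈ -0.023904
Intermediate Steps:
Function('z')(t) = -6 (Function('z')(t) = Add(3, Mul(-1, Pow(Add(0, -3), 2))) = Add(3, Mul(-1, Pow(-3, 2))) = Add(3, Mul(-1, 9)) = Add(3, -9) = -6)
Function('B')(T) = -6
Function('h')(M, q) = Rational(6, 251) (Function('h')(M, q) = Mul(-6, Pow(-251, -1)) = Mul(-6, Rational(-1, 251)) = Rational(6, 251))
Mul(-1, Function('h')(Pow(Add(-6, -5), 2), -100)) = Mul(-1, Rational(6, 251)) = Rational(-6, 251)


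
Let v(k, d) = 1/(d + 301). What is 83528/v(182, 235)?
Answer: 44771008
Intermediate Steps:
v(k, d) = 1/(301 + d)
83528/v(182, 235) = 83528/(1/(301 + 235)) = 83528/(1/536) = 83528*536 = 44771008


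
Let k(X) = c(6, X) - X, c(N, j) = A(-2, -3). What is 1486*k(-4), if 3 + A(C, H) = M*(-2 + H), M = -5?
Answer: 38636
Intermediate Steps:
A(C, H) = 7 - 5*H (A(C, H) = -3 - 5*(-2 + H) = -3 + (10 - 5*H) = 7 - 5*H)
c(N, j) = 22 (c(N, j) = 7 - 5*(-3) = 7 + 15 = 22)
k(X) = 22 - X
1486*k(-4) = 1486*(22 - 1*(-4)) = 1486*(22 + 4) = 1486*26 = 38636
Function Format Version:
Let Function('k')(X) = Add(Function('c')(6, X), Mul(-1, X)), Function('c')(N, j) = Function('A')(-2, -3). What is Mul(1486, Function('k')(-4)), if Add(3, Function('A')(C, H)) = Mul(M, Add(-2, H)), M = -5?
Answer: 38636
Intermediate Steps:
Function('A')(C, H) = Add(7, Mul(-5, H)) (Function('A')(C, H) = Add(-3, Mul(-5, Add(-2, H))) = Add(-3, Add(10, Mul(-5, H))) = Add(7, Mul(-5, H)))
Function('c')(N, j) = 22 (Function('c')(N, j) = Add(7, Mul(-5, -3)) = Add(7, 15) = 22)
Function('k')(X) = Add(22, Mul(-1, X))
Mul(1486, Function('k')(-4)) = Mul(1486, Add(22, Mul(-1, -4))) = Mul(1486, Add(22, 4)) = Mul(1486, 26) = 38636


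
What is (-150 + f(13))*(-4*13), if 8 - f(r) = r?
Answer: 8060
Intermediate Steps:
f(r) = 8 - r
(-150 + f(13))*(-4*13) = (-150 + (8 - 1*13))*(-4*13) = (-150 + (8 - 13))*(-52) = (-150 - 5)*(-52) = -155*(-52) = 8060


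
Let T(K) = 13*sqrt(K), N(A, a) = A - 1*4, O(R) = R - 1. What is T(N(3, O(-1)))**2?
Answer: -169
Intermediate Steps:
O(R) = -1 + R
N(A, a) = -4 + A (N(A, a) = A - 4 = -4 + A)
T(N(3, O(-1)))**2 = (13*sqrt(-4 + 3))**2 = (13*sqrt(-1))**2 = (13*I)**2 = -169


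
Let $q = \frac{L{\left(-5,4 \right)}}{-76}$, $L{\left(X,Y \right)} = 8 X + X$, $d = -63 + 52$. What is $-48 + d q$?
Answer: $- \frac{4143}{76} \approx -54.513$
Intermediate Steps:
$d = -11$
$L{\left(X,Y \right)} = 9 X$
$q = \frac{45}{76}$ ($q = \frac{9 \left(-5\right)}{-76} = \left(-45\right) \left(- \frac{1}{76}\right) = \frac{45}{76} \approx 0.5921$)
$-48 + d q = -48 - \frac{495}{76} = - \frac{4143}{76}$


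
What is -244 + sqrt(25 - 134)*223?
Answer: -244 + 223*I*sqrt(109) ≈ -244.0 + 2328.2*I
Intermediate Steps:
-244 + sqrt(25 - 134)*223 = -244 + sqrt(-109)*223 = -244 + (I*sqrt(109))*223 = -244 + 223*I*sqrt(109)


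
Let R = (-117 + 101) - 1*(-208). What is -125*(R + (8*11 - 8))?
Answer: -34000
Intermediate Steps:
R = 192 (R = -16 + 208 = 192)
-125*(R + (8*11 - 8)) = -125*(192 + (8*11 - 8)) = -125*(192 + (88 - 8)) = -125*(192 + 80) = -125*272 = -34000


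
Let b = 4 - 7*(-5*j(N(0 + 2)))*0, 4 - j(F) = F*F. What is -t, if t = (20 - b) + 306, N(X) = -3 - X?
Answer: -322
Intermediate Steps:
j(F) = 4 - F² (j(F) = 4 - F*F = 4 - F²)
b = 4 (b = 4 - 7*(-5*(4 - (-3 - (0 + 2))²))*0 = 4 - 7*(-5*(4 - (-3 - 1*2)²))*0 = 4 - 7*(-5*(4 - (-3 - 2)²))*0 = 4 - 7*(-5*(4 - 1*(-5)²))*0 = 4 - 7*(-5*(4 - 1*25))*0 = 4 - 7*(-5*(4 - 25))*0 = 4 - 7*(-5*(-21))*0 = 4 - 735*0 = 4 - 7*0 = 4 + 0 = 4)
t = 322 (t = (20 - 1*4) + 306 = (20 - 4) + 306 = 16 + 306 = 322)
-t = -1*322 = -322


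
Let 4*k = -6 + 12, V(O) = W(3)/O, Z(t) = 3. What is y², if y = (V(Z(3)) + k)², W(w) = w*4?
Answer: 14641/16 ≈ 915.06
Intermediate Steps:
W(w) = 4*w
V(O) = 12/O (V(O) = (4*3)/O = 12/O)
k = 3/2 (k = (-6 + 12)/4 = (¼)*6 = 3/2 ≈ 1.5000)
y = 121/4 (y = (12/3 + 3/2)² = (12*(⅓) + 3/2)² = (4 + 3/2)² = (11/2)² = 121/4 ≈ 30.250)
y² = (121/4)² = 14641/16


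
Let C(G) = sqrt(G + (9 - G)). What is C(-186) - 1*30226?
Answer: -30223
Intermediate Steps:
C(G) = 3 (C(G) = sqrt(9) = 3)
C(-186) - 1*30226 = 3 - 1*30226 = 3 - 30226 = -30223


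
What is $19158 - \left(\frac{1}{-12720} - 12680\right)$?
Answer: $\frac{404979361}{12720} \approx 31838.0$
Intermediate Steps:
$19158 - \left(\frac{1}{-12720} - 12680\right) = 19158 - \left(- \frac{1}{12720} - 12680\right) = 19158 - - \frac{161289601}{12720} = 19158 + \frac{161289601}{12720} = \frac{404979361}{12720}$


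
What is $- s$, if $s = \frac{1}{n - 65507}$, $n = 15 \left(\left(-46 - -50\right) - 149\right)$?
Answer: $\frac{1}{67682} \approx 1.4775 \cdot 10^{-5}$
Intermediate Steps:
$n = -2175$ ($n = 15 \left(\left(-46 + 50\right) - 149\right) = 15 \left(4 - 149\right) = 15 \left(-145\right) = -2175$)
$s = - \frac{1}{67682}$ ($s = \frac{1}{-2175 - 65507} = \frac{1}{-67682} = - \frac{1}{67682} \approx -1.4775 \cdot 10^{-5}$)
$- s = \left(-1\right) \left(- \frac{1}{67682}\right) = \frac{1}{67682}$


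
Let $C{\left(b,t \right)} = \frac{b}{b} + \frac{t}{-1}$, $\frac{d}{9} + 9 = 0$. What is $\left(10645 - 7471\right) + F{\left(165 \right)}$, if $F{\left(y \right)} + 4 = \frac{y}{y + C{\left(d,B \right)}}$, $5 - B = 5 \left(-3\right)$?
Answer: $\frac{462985}{146} \approx 3171.1$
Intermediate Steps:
$d = -81$ ($d = -81 + 9 \cdot 0 = -81 + 0 = -81$)
$B = 20$ ($B = 5 - 5 \left(-3\right) = 5 - -15 = 5 + 15 = 20$)
$C{\left(b,t \right)} = 1 - t$ ($C{\left(b,t \right)} = 1 + t \left(-1\right) = 1 - t$)
$F{\left(y \right)} = -4 + \frac{y}{-19 + y}$ ($F{\left(y \right)} = -4 + \frac{y}{y + \left(1 - 20\right)} = -4 + \frac{y}{y - 19} = -4 + \frac{y}{-19 + y}$)
$\left(10645 - 7471\right) + F{\left(165 \right)} = \left(10645 - 7471\right) + \frac{76 - 495}{-19 + 165} = 3174 + \frac{76 - 495}{146} = 3174 + \frac{1}{146} \left(-419\right) = 3174 - \frac{419}{146} = \frac{462985}{146}$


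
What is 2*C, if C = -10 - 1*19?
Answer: -58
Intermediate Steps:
C = -29 (C = -10 - 19 = -29)
2*C = 2*(-29) = -58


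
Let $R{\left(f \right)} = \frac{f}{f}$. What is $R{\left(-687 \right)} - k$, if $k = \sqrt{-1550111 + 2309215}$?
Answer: $1 - 8 \sqrt{11861} \approx -870.27$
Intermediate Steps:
$R{\left(f \right)} = 1$
$k = 8 \sqrt{11861}$ ($k = \sqrt{759104} = 8 \sqrt{11861} \approx 871.27$)
$R{\left(-687 \right)} - k = 1 - 8 \sqrt{11861}$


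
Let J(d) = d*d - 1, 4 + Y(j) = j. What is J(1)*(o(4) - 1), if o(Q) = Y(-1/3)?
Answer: 0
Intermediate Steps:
Y(j) = -4 + j
o(Q) = -13/3 (o(Q) = -4 - 1/3 = -4 - 1*⅓ = -4 - ⅓ = -13/3)
J(d) = -1 + d² (J(d) = d² - 1 = -1 + d²)
J(1)*(o(4) - 1) = (-1 + 1²)*(-13/3 - 1) = (-1 + 1)*(-16/3) = 0*(-16/3) = 0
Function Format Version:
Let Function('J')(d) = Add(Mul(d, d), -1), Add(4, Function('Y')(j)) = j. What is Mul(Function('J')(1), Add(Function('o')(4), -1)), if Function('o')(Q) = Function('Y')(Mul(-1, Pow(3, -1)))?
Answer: 0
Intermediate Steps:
Function('Y')(j) = Add(-4, j)
Function('o')(Q) = Rational(-13, 3) (Function('o')(Q) = Add(-4, Mul(-1, Pow(3, -1))) = Add(-4, Mul(-1, Rational(1, 3))) = Add(-4, Rational(-1, 3)) = Rational(-13, 3))
Function('J')(d) = Add(-1, Pow(d, 2)) (Function('J')(d) = Add(Pow(d, 2), -1) = Add(-1, Pow(d, 2)))
Mul(Function('J')(1), Add(Function('o')(4), -1)) = Mul(Add(-1, Pow(1, 2)), Add(Rational(-13, 3), -1)) = Mul(Add(-1, 1), Rational(-16, 3)) = Mul(0, Rational(-16, 3)) = 0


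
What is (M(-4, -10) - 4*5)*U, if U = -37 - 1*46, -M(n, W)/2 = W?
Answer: 0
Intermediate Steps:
M(n, W) = -2*W
U = -83 (U = -37 - 46 = -83)
(M(-4, -10) - 4*5)*U = (-2*(-10) - 4*5)*(-83) = (20 - 20)*(-83) = 0*(-83) = 0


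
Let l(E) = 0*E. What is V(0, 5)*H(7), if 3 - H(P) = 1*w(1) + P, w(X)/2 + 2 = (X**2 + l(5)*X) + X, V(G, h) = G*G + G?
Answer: 0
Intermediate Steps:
l(E) = 0
V(G, h) = G + G**2 (V(G, h) = G**2 + G = G + G**2)
w(X) = -4 + 2*X + 2*X**2 (w(X) = -4 + 2*((X**2 + 0*X) + X) = -4 + 2*((X**2 + 0) + X) = -4 + 2*(X**2 + X) = -4 + 2*(X + X**2) = -4 + (2*X + 2*X**2) = -4 + 2*X + 2*X**2)
H(P) = 3 - P (H(P) = 3 - (1*(-4 + 2*1 + 2*1**2) + P) = 3 - (1*(-4 + 2 + 2*1) + P) = 3 - (1*(-4 + 2 + 2) + P) = 3 - (1*0 + P) = 3 - (0 + P) = 3 - P)
V(0, 5)*H(7) = (0*(1 + 0))*(3 - 1*7) = (0*1)*(3 - 7) = 0*(-4) = 0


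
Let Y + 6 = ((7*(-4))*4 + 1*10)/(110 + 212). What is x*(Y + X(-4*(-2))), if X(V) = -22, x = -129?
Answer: 588111/161 ≈ 3652.9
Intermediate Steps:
Y = -1017/161 (Y = -6 + ((7*(-4))*4 + 1*10)/(110 + 212) = -6 + (-28*4 + 10)/322 = -6 + (-112 + 10)*(1/322) = -6 - 102*1/322 = -6 - 51/161 = -1017/161 ≈ -6.3168)
x*(Y + X(-4*(-2))) = -129*(-1017/161 - 22) = -129*(-4559/161) = 588111/161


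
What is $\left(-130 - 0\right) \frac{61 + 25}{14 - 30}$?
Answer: $\frac{2795}{4} \approx 698.75$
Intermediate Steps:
$\left(-130 - 0\right) \frac{61 + 25}{14 - 30} = \left(-130 + 0\right) \frac{86}{-16} = - 130 \cdot 86 \left(- \frac{1}{16}\right) = \left(-130\right) \left(- \frac{43}{8}\right) = \frac{2795}{4}$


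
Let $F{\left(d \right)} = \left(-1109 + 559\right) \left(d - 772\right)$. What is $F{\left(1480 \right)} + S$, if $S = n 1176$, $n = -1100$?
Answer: $-1683000$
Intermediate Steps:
$F{\left(d \right)} = 424600 - 550 d$ ($F{\left(d \right)} = - 550 \left(-772 + d\right) = 424600 - 550 d$)
$S = -1293600$ ($S = \left(-1100\right) 1176 = -1293600$)
$F{\left(1480 \right)} + S = \left(424600 - 814000\right) - 1293600 = -389400 - 1293600 = -1683000$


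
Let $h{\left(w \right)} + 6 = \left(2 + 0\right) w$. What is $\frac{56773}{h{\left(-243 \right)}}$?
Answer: $- \frac{56773}{492} \approx -115.39$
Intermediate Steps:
$h{\left(w \right)} = -6 + 2 w$ ($h{\left(w \right)} = -6 + \left(2 + 0\right) w = -6 + 2 w$)
$\frac{56773}{h{\left(-243 \right)}} = \frac{56773}{-6 + 2 \left(-243\right)} = \frac{56773}{-6 - 486} = \frac{56773}{-492} = 56773 \left(- \frac{1}{492}\right) = - \frac{56773}{492}$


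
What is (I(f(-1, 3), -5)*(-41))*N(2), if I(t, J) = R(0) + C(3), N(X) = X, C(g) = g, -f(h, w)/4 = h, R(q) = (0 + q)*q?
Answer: -246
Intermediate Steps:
R(q) = q² (R(q) = q*q = q²)
f(h, w) = -4*h
I(t, J) = 3 (I(t, J) = 0² + 3 = 0 + 3 = 3)
(I(f(-1, 3), -5)*(-41))*N(2) = (3*(-41))*2 = -123*2 = -246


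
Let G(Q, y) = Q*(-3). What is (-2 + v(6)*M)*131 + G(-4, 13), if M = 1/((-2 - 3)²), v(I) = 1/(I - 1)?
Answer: -31119/125 ≈ -248.95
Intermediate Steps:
v(I) = 1/(-1 + I)
M = 1/25 (M = 1/((-5)²) = 1/25 ≈ 0.040000)
G(Q, y) = -3*Q
(-2 + v(6)*M)*131 + G(-4, 13) = (-2 + (1/25)/(-1 + 6))*131 - 3*(-4) = (-2 + (1/25)/5)*131 + 12 = (-2 + (⅕)*(1/25))*131 + 12 = (-2 + 1/125)*131 + 12 = -249/125*131 + 12 = -32619/125 + 12 = -31119/125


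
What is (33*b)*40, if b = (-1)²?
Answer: 1320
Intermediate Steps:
b = 1
(33*b)*40 = (33*1)*40 = 33*40 = 1320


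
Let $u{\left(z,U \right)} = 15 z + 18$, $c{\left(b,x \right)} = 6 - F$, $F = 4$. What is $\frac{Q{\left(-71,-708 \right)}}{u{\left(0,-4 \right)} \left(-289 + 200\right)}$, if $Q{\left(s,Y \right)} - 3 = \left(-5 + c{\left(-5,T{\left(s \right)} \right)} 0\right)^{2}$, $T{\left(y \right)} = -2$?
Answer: $- \frac{14}{801} \approx -0.017478$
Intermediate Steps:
$c{\left(b,x \right)} = 2$ ($c{\left(b,x \right)} = 6 - 4 = 2$)
$u{\left(z,U \right)} = 18 + 15 z$
$Q{\left(s,Y \right)} = 28$ ($Q{\left(s,Y \right)} = 3 + \left(-5 + 2 \cdot 0\right)^{2} = 3 + \left(-5 + 0\right)^{2} = 3 + \left(-5\right)^{2} = 3 + 25 = 28$)
$\frac{Q{\left(-71,-708 \right)}}{u{\left(0,-4 \right)} \left(-289 + 200\right)} = \frac{28}{\left(18 + 15 \cdot 0\right) \left(-289 + 200\right)} = \frac{28}{\left(18 + 0\right) \left(-89\right)} = \frac{28}{18 \left(-89\right)} = \frac{28}{-1602} = 28 \left(- \frac{1}{1602}\right) = - \frac{14}{801}$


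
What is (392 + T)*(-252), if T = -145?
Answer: -62244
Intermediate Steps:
(392 + T)*(-252) = (392 - 145)*(-252) = 247*(-252) = -62244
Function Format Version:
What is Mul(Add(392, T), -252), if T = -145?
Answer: -62244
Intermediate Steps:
Mul(Add(392, T), -252) = Mul(Add(392, -145), -252) = Mul(247, -252) = -62244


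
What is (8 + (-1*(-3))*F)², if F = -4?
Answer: 16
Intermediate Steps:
(8 + (-1*(-3))*F)² = (8 - 1*(-3)*(-4))² = (8 + 3*(-4))² = (8 - 12)² = (-4)² = 16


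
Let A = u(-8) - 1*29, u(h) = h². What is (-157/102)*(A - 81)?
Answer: 3611/51 ≈ 70.804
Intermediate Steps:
A = 35 (A = (-8)² - 1*29 = 64 - 29 = 35)
(-157/102)*(A - 81) = (-157/102)*(35 - 81) = -157*1/102*(-46) = -157/102*(-46) = 3611/51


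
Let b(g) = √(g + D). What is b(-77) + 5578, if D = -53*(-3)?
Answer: 5578 + √82 ≈ 5587.1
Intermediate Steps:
D = 159
b(g) = √(159 + g) (b(g) = √(g + 159) = √(159 + g))
b(-77) + 5578 = √(159 - 77) + 5578 = √82 + 5578 = 5578 + √82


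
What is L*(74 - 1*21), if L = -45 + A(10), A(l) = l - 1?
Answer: -1908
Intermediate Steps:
A(l) = -1 + l
L = -36 (L = -45 + (-1 + 10) = -45 + 9 = -36)
L*(74 - 1*21) = -36*(74 - 1*21) = -36*(74 - 21) = -36*53 = -1908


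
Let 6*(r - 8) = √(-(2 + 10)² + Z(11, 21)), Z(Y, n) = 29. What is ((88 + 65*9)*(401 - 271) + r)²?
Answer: (524988 + I*√115)²/36 ≈ 7.6559e+9 + 3.1277e+5*I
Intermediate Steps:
r = 8 + I*√115/6 (r = 8 + √(-(2 + 10)² + 29)/6 = 8 + √(-1*12² + 29)/6 = 8 + √(-1*144 + 29)/6 = 8 + √(-144 + 29)/6 = 8 + √(-115)/6 = 8 + (I*√115)/6 = 8 + I*√115/6 ≈ 8.0 + 1.7873*I)
((88 + 65*9)*(401 - 271) + r)² = ((88 + 65*9)*(401 - 271) + (8 + I*√115/6))² = ((88 + 585)*130 + (8 + I*√115/6))² = (673*130 + (8 + I*√115/6))² = (87490 + (8 + I*√115/6))² = (87498 + I*√115/6)²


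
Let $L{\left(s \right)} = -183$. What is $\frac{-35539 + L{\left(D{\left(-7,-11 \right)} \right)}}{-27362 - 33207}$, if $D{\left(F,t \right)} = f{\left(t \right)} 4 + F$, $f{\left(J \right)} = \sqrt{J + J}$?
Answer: $\frac{35722}{60569} \approx 0.58977$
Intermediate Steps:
$f{\left(J \right)} = \sqrt{2} \sqrt{J}$ ($f{\left(J \right)} = \sqrt{2 J} = \sqrt{2} \sqrt{J}$)
$D{\left(F,t \right)} = F + 4 \sqrt{2} \sqrt{t}$ ($D{\left(F,t \right)} = \sqrt{2} \sqrt{t} 4 + F = 4 \sqrt{2} \sqrt{t} + F = F + 4 \sqrt{2} \sqrt{t}$)
$\frac{-35539 + L{\left(D{\left(-7,-11 \right)} \right)}}{-27362 - 33207} = \frac{-35539 - 183}{-27362 - 33207} = - \frac{35722}{-60569} = \left(-35722\right) \left(- \frac{1}{60569}\right) = \frac{35722}{60569}$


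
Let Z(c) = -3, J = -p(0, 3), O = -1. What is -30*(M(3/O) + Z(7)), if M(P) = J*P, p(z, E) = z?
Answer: 90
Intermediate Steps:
J = 0 (J = -1*0 = 0)
M(P) = 0 (M(P) = 0*P = 0)
-30*(M(3/O) + Z(7)) = -30*(0 - 3) = -30*(-3) = 90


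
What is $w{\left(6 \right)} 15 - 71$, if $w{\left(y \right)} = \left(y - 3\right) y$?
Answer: $199$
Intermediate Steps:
$w{\left(y \right)} = y \left(-3 + y\right)$ ($w{\left(y \right)} = \left(-3 + y\right) y = y \left(-3 + y\right)$)
$w{\left(6 \right)} 15 - 71 = 6 \left(-3 + 6\right) 15 - 71 = 6 \cdot 3 \cdot 15 - 71 = 18 \cdot 15 - 71 = 270 - 71 = 199$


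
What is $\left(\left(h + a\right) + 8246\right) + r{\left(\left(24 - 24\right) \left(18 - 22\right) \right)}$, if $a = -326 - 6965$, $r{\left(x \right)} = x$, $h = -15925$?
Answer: $-14970$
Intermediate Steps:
$a = -7291$ ($a = -326 - 6965 = -7291$)
$\left(\left(h + a\right) + 8246\right) + r{\left(\left(24 - 24\right) \left(18 - 22\right) \right)} = \left(\left(-15925 - 7291\right) + 8246\right) + \left(24 - 24\right) \left(18 - 22\right) = \left(-23216 + 8246\right) + 0 \left(-4\right) = -14970 + 0 = -14970$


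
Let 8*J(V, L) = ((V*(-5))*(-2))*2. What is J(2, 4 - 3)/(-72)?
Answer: -5/72 ≈ -0.069444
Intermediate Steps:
J(V, L) = 5*V/2 (J(V, L) = (((V*(-5))*(-2))*2)/8 = ((-5*V*(-2))*2)/8 = ((10*V)*2)/8 = (20*V)/8 = 5*V/2)
J(2, 4 - 3)/(-72) = ((5/2)*2)/(-72) = -1/72*5 = -5/72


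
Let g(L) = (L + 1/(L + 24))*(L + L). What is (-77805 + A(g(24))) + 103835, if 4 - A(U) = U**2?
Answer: -1303375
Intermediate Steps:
g(L) = 2*L*(L + 1/(24 + L)) (g(L) = (L + 1/(24 + L))*(2*L) = 2*L*(L + 1/(24 + L)))
A(U) = 4 - U**2
(-77805 + A(g(24))) + 103835 = (-77805 + (4 - (2*24*(1 + 24**2 + 24*24)/(24 + 24))**2)) + 103835 = (-77805 + (4 - (2*24*(1 + 576 + 576)/48)**2)) + 103835 = (-77805 + (4 - (2*24*(1/48)*1153)**2)) + 103835 = (-77805 + (4 - 1*1153**2)) + 103835 = (-77805 + (4 - 1*1329409)) + 103835 = (-77805 + (4 - 1329409)) + 103835 = (-77805 - 1329405) + 103835 = -1407210 + 103835 = -1303375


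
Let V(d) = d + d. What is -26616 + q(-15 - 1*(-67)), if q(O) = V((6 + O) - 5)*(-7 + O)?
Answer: -21846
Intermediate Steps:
V(d) = 2*d
q(O) = (-7 + O)*(2 + 2*O) (q(O) = (2*((6 + O) - 5))*(-7 + O) = (2*(1 + O))*(-7 + O) = (2 + 2*O)*(-7 + O) = (-7 + O)*(2 + 2*O))
-26616 + q(-15 - 1*(-67)) = -26616 + 2*(1 + (-15 - 1*(-67)))*(-7 + (-15 - 1*(-67))) = -26616 + 2*(1 + (-15 + 67))*(-7 + (-15 + 67)) = -26616 + 2*(1 + 52)*(-7 + 52) = -26616 + 2*53*45 = -26616 + 4770 = -21846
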